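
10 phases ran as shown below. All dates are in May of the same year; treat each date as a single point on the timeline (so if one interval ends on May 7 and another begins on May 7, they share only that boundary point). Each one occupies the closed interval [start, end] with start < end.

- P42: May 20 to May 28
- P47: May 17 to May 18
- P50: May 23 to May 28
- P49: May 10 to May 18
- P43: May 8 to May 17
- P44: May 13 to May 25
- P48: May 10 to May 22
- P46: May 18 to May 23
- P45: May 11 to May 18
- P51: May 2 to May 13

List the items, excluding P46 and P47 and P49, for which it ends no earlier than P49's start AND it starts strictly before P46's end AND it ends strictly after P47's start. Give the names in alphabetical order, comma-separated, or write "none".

P42, P44, P45, P48

Conditions: its end is no earlier than P49's start (X.end >= May 10) AND its start is strictly before P46's end (X.start < May 23) AND its end is strictly after P47's start (X.end > May 17).
P42: end May 28 >= May 10? ✓; start May 20 < May 23? ✓; end May 28 > May 17? ✓ → yes.
P43: end May 17 >= May 10? ✓; start May 8 < May 23? ✓; end May 17 > May 17? ✗ → no.
P44: end May 25 >= May 10? ✓; start May 13 < May 23? ✓; end May 25 > May 17? ✓ → yes.
P45: end May 18 >= May 10? ✓; start May 11 < May 23? ✓; end May 18 > May 17? ✓ → yes.
P48: end May 22 >= May 10? ✓; start May 10 < May 23? ✓; end May 22 > May 17? ✓ → yes.
P50: end May 28 >= May 10? ✓; start May 23 < May 23? ✗; end May 28 > May 17? ✓ → no.
P51: end May 13 >= May 10? ✓; start May 2 < May 23? ✓; end May 13 > May 17? ✗ → no.
Result: P42, P44, P45, P48.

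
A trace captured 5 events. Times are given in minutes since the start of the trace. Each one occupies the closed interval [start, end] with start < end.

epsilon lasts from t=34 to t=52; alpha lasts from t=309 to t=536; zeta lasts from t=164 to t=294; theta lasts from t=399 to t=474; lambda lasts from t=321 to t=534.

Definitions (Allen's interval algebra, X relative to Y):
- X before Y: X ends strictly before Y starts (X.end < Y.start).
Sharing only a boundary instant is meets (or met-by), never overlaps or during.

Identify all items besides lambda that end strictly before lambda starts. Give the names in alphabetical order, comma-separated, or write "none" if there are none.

epsilon, zeta

Target lambda = [t=321, t=534].
alpha [t=309, t=536] → contains → no.
epsilon [t=34, t=52] → before → yes.
theta [t=399, t=474] → during → no.
zeta [t=164, t=294] → before → yes.
Result: epsilon, zeta.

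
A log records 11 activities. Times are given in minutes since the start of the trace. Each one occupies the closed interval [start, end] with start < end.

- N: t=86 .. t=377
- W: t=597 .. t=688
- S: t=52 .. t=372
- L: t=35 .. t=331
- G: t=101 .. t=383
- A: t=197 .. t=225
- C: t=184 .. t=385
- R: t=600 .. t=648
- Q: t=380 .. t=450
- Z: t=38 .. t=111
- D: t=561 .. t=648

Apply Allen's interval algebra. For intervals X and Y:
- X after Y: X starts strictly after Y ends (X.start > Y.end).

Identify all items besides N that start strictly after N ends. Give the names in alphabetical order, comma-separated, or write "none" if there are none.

D, Q, R, W

Target N = [t=86, t=377].
A [t=197, t=225] → during → no.
C [t=184, t=385] → overlapped-by → no.
D [t=561, t=648] → after → yes.
G [t=101, t=383] → overlapped-by → no.
L [t=35, t=331] → overlaps → no.
Q [t=380, t=450] → after → yes.
R [t=600, t=648] → after → yes.
S [t=52, t=372] → overlaps → no.
W [t=597, t=688] → after → yes.
Z [t=38, t=111] → overlaps → no.
Result: D, Q, R, W.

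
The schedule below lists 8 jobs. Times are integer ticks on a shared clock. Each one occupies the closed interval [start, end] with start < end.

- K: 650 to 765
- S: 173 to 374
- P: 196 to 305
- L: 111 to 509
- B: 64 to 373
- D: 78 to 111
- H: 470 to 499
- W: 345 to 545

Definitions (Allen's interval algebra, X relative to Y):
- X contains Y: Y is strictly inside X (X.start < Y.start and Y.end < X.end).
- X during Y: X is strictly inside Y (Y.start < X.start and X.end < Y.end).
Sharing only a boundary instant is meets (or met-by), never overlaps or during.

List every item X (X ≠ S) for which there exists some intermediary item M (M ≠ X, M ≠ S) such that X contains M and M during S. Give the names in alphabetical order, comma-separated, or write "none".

B, L

Target S = [173, 374].
Intermediaries M with M during S: P.
Via P — items with X contains P: B, L.
Union: B, L.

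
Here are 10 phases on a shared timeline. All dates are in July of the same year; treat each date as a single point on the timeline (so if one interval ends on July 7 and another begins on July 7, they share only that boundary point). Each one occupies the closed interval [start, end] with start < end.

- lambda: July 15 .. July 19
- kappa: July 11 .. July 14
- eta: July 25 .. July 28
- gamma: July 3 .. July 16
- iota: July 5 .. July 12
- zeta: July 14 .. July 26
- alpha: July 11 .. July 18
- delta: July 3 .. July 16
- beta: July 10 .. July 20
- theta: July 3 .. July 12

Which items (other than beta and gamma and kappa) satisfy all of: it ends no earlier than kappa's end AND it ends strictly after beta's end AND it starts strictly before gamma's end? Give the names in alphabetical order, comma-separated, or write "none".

Conditions: its end is no earlier than kappa's end (X.end >= July 14) AND its end is strictly after beta's end (X.end > July 20) AND its start is strictly before gamma's end (X.start < July 16).
alpha: end July 18 >= July 14? ✓; end July 18 > July 20? ✗; start July 11 < July 16? ✓ → no.
delta: end July 16 >= July 14? ✓; end July 16 > July 20? ✗; start July 3 < July 16? ✓ → no.
eta: end July 28 >= July 14? ✓; end July 28 > July 20? ✓; start July 25 < July 16? ✗ → no.
iota: end July 12 >= July 14? ✗; end July 12 > July 20? ✗; start July 5 < July 16? ✓ → no.
lambda: end July 19 >= July 14? ✓; end July 19 > July 20? ✗; start July 15 < July 16? ✓ → no.
theta: end July 12 >= July 14? ✗; end July 12 > July 20? ✗; start July 3 < July 16? ✓ → no.
zeta: end July 26 >= July 14? ✓; end July 26 > July 20? ✓; start July 14 < July 16? ✓ → yes.
Result: zeta.

zeta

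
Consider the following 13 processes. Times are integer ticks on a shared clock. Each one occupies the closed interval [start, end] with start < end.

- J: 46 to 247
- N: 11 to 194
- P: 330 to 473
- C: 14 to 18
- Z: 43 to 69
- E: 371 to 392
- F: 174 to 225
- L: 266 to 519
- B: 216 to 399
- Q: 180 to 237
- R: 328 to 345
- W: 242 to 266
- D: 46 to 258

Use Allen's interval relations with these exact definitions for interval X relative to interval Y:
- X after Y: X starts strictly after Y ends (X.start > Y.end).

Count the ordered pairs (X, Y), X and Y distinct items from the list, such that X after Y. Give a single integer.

47

Checking all 156 ordered pairs for relation 'after'; matching pairs in alphabetical order:
(B, C): B after C ✓
(B, N): B after N ✓
(B, Z): B after Z ✓
(D, C): D after C ✓
(E, C): E after C ✓
(E, D): E after D ✓
(E, F): E after F ✓
(E, J): E after J ✓
(E, N): E after N ✓
(E, Q): E after Q ✓
(E, R): E after R ✓
(E, W): E after W ✓
(E, Z): E after Z ✓
(F, C): F after C ✓
(F, Z): F after Z ✓
(J, C): J after C ✓
(L, C): L after C ✓
(L, D): L after D ✓
(L, F): L after F ✓
(L, J): L after J ✓
(L, N): L after N ✓
(L, Q): L after Q ✓
(L, Z): L after Z ✓
(P, C): P after C ✓
... plus 23 further pairs not listed.
Count: 47.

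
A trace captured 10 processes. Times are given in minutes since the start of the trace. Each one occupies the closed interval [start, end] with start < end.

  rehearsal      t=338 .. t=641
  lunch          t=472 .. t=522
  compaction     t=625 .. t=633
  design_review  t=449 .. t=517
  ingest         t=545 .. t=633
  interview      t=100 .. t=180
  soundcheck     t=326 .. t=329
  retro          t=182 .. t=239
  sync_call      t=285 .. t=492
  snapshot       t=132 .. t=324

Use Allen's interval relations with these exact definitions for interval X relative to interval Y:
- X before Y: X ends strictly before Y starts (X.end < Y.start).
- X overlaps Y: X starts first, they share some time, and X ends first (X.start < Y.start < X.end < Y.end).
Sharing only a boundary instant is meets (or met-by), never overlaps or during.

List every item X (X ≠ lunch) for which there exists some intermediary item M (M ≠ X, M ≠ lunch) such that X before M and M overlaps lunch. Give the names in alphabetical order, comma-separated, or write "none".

Target lunch = [t=472, t=522].
Intermediaries M with M overlaps lunch: design_review, sync_call.
Via design_review — items with X before design_review: interview, retro, snapshot, soundcheck.
Via sync_call — items with X before sync_call: interview, retro.
Union: interview, retro, snapshot, soundcheck.

interview, retro, snapshot, soundcheck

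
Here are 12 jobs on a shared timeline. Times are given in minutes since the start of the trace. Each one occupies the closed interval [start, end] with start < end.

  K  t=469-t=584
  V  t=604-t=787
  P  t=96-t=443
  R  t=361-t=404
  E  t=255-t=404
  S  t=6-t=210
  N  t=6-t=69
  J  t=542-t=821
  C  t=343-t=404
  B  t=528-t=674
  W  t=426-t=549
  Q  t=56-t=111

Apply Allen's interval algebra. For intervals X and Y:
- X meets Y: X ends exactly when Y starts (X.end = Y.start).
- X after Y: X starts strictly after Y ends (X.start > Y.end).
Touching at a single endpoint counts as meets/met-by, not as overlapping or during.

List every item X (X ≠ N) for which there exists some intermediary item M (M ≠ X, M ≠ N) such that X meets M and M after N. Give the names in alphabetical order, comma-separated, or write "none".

Target N = [t=6, t=69].
Intermediaries M with M after N: B, C, E, J, K, P, R, V, W.
Via B — items with X meets B: none.
Via C — items with X meets C: none.
Via E — items with X meets E: none.
Via J — items with X meets J: none.
Via K — items with X meets K: none.
Via P — items with X meets P: none.
Via R — items with X meets R: none.
Via V — items with X meets V: none.
Via W — items with X meets W: none.
Union: none.

none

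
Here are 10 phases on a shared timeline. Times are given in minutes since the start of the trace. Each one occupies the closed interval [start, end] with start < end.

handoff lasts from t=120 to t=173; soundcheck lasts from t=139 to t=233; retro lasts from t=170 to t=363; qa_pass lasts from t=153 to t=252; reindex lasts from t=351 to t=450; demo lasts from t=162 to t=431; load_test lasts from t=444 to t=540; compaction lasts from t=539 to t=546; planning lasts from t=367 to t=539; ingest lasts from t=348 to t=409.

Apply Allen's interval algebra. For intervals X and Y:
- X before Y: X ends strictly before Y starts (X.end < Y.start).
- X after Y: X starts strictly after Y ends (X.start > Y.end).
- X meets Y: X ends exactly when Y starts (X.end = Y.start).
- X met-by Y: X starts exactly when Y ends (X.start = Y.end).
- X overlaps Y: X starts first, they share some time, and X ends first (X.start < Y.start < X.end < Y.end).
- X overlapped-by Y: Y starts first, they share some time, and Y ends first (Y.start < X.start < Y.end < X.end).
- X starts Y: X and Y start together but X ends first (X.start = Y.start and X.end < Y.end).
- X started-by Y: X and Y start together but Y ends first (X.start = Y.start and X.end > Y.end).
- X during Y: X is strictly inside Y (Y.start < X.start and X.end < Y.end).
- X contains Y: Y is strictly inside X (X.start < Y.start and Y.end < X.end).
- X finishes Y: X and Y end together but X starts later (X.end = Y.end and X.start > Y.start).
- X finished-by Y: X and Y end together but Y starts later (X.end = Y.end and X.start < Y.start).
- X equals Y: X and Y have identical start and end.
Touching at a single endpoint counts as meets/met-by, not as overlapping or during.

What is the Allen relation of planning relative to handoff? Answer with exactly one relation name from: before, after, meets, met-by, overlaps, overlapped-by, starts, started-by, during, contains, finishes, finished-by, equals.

planning = [t=367, t=539]; handoff = [t=120, t=173].
Compare endpoints: planning.start > handoff.start, planning.start > handoff.end, planning.end > handoff.start, planning.end > handoff.end.
That pattern is 'after'.

after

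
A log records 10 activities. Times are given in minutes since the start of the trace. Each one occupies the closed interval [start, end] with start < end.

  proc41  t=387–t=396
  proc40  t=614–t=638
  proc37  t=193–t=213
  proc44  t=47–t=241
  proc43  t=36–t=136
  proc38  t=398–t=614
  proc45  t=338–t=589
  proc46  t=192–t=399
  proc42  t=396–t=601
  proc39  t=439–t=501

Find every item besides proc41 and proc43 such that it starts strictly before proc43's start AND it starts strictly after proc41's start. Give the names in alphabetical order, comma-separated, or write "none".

none

Conditions: its start is strictly before proc43's start (X.start < t=36) AND its start is strictly after proc41's start (X.start > t=387).
proc37: start t=193 < t=36? ✗; start t=193 > t=387? ✗ → no.
proc38: start t=398 < t=36? ✗; start t=398 > t=387? ✓ → no.
proc39: start t=439 < t=36? ✗; start t=439 > t=387? ✓ → no.
proc40: start t=614 < t=36? ✗; start t=614 > t=387? ✓ → no.
proc42: start t=396 < t=36? ✗; start t=396 > t=387? ✓ → no.
proc44: start t=47 < t=36? ✗; start t=47 > t=387? ✗ → no.
proc45: start t=338 < t=36? ✗; start t=338 > t=387? ✗ → no.
proc46: start t=192 < t=36? ✗; start t=192 > t=387? ✗ → no.
Result: none.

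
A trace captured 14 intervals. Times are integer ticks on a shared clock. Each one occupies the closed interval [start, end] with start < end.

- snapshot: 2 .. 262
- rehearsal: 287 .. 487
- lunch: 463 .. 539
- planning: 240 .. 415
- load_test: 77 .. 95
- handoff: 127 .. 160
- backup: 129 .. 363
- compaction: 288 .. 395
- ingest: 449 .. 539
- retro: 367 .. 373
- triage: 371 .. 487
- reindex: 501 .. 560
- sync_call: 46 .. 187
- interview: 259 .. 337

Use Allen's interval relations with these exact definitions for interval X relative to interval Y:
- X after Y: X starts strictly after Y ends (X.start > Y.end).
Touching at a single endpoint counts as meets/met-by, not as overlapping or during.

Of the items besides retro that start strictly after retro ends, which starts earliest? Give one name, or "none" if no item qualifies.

Target retro = [367, 373].
backup [129, 363] → before → excluded.
compaction [288, 395] → contains → excluded.
handoff [127, 160] → before → excluded.
ingest [449, 539] → after → candidate.
interview [259, 337] → before → excluded.
load_test [77, 95] → before → excluded.
lunch [463, 539] → after → candidate.
planning [240, 415] → contains → excluded.
rehearsal [287, 487] → contains → excluded.
reindex [501, 560] → after → candidate.
snapshot [2, 262] → before → excluded.
sync_call [46, 187] → before → excluded.
triage [371, 487] → overlapped-by → excluded.
Among candidates, earliest start is 449 → ingest.

ingest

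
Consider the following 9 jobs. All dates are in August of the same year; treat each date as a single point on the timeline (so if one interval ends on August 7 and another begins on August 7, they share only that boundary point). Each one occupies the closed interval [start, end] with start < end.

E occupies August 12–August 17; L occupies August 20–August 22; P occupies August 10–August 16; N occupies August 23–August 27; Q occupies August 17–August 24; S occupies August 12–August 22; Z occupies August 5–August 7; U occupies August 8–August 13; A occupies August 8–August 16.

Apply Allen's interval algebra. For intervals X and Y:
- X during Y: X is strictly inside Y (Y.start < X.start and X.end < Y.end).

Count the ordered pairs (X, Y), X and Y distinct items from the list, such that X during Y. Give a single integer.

1

Checking all 72 ordered pairs for relation 'during'; matching pairs in alphabetical order:
(L, Q): L during Q ✓
Count: 1.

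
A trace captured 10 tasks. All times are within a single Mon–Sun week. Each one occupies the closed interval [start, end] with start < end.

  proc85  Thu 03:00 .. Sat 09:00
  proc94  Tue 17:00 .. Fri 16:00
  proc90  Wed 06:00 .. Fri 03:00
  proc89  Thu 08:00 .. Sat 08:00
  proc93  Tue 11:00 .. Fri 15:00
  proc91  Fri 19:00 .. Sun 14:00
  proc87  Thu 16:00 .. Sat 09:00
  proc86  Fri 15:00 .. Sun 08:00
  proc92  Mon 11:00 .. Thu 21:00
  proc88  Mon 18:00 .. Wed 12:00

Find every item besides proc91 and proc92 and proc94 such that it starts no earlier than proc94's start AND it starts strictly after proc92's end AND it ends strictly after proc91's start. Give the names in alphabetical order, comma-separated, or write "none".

Conditions: its start is no earlier than proc94's start (X.start >= Tue 17:00) AND its start is strictly after proc92's end (X.start > Thu 21:00) AND its end is strictly after proc91's start (X.end > Fri 19:00).
proc85: start Thu 03:00 >= Tue 17:00? ✓; start Thu 03:00 > Thu 21:00? ✗; end Sat 09:00 > Fri 19:00? ✓ → no.
proc86: start Fri 15:00 >= Tue 17:00? ✓; start Fri 15:00 > Thu 21:00? ✓; end Sun 08:00 > Fri 19:00? ✓ → yes.
proc87: start Thu 16:00 >= Tue 17:00? ✓; start Thu 16:00 > Thu 21:00? ✗; end Sat 09:00 > Fri 19:00? ✓ → no.
proc88: start Mon 18:00 >= Tue 17:00? ✗; start Mon 18:00 > Thu 21:00? ✗; end Wed 12:00 > Fri 19:00? ✗ → no.
proc89: start Thu 08:00 >= Tue 17:00? ✓; start Thu 08:00 > Thu 21:00? ✗; end Sat 08:00 > Fri 19:00? ✓ → no.
proc90: start Wed 06:00 >= Tue 17:00? ✓; start Wed 06:00 > Thu 21:00? ✗; end Fri 03:00 > Fri 19:00? ✗ → no.
proc93: start Tue 11:00 >= Tue 17:00? ✗; start Tue 11:00 > Thu 21:00? ✗; end Fri 15:00 > Fri 19:00? ✗ → no.
Result: proc86.

proc86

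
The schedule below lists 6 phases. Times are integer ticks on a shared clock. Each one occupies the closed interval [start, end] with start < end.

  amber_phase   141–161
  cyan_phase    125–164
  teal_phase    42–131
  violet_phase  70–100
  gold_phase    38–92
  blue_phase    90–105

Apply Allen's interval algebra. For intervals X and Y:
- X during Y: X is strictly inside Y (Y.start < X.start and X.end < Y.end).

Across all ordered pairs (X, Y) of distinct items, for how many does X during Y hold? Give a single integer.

3

Checking all 30 ordered pairs for relation 'during'; matching pairs in alphabetical order:
(amber_phase, cyan_phase): amber_phase during cyan_phase ✓
(blue_phase, teal_phase): blue_phase during teal_phase ✓
(violet_phase, teal_phase): violet_phase during teal_phase ✓
Count: 3.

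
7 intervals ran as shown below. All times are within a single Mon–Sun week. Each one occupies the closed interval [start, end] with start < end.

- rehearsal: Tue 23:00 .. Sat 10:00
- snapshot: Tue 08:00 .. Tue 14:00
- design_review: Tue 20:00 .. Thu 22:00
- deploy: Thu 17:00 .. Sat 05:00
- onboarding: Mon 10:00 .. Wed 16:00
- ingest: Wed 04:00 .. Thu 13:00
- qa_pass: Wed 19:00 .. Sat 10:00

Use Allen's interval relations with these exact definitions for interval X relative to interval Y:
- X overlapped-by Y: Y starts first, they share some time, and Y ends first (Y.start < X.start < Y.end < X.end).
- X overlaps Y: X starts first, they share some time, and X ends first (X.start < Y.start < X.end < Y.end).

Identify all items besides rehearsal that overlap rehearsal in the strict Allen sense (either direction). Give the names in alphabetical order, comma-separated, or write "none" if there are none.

design_review, onboarding

Target rehearsal = [Tue 23:00, Sat 10:00].
deploy [Thu 17:00, Sat 05:00] → during → no.
design_review [Tue 20:00, Thu 22:00] → overlaps → yes.
ingest [Wed 04:00, Thu 13:00] → during → no.
onboarding [Mon 10:00, Wed 16:00] → overlaps → yes.
qa_pass [Wed 19:00, Sat 10:00] → finishes → no.
snapshot [Tue 08:00, Tue 14:00] → before → no.
Result: design_review, onboarding.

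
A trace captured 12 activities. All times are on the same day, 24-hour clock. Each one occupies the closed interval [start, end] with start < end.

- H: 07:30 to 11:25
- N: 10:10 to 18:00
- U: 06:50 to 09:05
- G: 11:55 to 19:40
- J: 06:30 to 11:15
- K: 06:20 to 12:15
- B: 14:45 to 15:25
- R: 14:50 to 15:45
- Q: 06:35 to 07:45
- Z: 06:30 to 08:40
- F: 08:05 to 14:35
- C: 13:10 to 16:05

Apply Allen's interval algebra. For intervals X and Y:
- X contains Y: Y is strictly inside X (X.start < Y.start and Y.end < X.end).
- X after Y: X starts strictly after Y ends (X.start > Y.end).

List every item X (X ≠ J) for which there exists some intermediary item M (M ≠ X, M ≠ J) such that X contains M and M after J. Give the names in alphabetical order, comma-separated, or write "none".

C, G, N

Target J = [06:30, 11:15].
Intermediaries M with M after J: B, C, G, R.
Via B — items with X contains B: C, G, N.
Via C — items with X contains C: G, N.
Via G — items with X contains G: none.
Via R — items with X contains R: C, G, N.
Union: C, G, N.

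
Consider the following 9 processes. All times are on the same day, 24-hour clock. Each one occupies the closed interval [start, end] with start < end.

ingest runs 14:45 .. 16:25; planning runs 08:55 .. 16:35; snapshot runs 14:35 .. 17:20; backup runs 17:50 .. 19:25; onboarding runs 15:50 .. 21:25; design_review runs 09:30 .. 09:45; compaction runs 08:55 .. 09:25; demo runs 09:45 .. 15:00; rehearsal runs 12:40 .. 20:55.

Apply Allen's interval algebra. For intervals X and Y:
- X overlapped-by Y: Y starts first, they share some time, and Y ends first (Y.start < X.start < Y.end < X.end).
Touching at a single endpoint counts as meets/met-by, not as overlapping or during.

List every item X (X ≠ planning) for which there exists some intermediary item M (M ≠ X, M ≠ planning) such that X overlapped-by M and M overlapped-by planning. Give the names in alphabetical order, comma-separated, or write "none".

Target planning = [08:55, 16:35].
Intermediaries M with M overlapped-by planning: onboarding, rehearsal, snapshot.
Via onboarding — items with X overlapped-by onboarding: none.
Via rehearsal — items with X overlapped-by rehearsal: onboarding.
Via snapshot — items with X overlapped-by snapshot: onboarding.
Union: onboarding.

onboarding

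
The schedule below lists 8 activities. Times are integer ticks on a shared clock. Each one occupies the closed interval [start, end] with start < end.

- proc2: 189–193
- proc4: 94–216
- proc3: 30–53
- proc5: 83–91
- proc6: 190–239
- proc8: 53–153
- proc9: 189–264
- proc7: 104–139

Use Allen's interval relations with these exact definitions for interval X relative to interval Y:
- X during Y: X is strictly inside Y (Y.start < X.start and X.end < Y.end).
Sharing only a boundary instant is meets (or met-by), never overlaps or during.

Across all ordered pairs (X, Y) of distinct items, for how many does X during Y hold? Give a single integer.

5

Checking all 56 ordered pairs for relation 'during'; matching pairs in alphabetical order:
(proc2, proc4): proc2 during proc4 ✓
(proc5, proc8): proc5 during proc8 ✓
(proc6, proc9): proc6 during proc9 ✓
(proc7, proc4): proc7 during proc4 ✓
(proc7, proc8): proc7 during proc8 ✓
Count: 5.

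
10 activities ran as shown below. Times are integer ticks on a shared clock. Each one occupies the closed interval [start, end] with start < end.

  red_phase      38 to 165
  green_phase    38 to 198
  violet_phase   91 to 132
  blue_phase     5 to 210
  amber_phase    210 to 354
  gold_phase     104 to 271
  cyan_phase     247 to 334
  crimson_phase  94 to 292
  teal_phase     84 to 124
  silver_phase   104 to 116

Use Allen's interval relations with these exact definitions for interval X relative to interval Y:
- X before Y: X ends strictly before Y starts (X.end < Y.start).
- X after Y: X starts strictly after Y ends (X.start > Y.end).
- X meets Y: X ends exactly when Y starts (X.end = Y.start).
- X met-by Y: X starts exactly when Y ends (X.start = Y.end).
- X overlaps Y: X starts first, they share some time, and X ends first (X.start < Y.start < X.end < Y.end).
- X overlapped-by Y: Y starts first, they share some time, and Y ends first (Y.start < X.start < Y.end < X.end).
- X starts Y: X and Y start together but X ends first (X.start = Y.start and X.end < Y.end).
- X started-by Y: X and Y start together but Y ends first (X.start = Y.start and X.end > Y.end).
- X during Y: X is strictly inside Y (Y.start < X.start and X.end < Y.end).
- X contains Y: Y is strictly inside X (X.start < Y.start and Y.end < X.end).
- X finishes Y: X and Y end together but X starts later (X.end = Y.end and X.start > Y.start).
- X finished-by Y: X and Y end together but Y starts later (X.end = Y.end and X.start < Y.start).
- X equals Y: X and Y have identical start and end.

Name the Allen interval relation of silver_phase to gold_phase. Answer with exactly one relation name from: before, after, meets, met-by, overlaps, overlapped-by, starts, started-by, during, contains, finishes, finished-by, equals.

starts

silver_phase = [104, 116]; gold_phase = [104, 271].
Compare endpoints: silver_phase.start = gold_phase.start, silver_phase.start < gold_phase.end, silver_phase.end > gold_phase.start, silver_phase.end < gold_phase.end.
That pattern is 'starts'.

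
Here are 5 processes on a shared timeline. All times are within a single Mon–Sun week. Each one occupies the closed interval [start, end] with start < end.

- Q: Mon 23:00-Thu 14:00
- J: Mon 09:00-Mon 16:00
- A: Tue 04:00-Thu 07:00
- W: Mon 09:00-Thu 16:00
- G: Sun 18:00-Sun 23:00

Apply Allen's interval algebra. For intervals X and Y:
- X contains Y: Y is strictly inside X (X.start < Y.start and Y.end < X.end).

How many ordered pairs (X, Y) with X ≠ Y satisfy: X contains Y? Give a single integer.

3

Checking all 20 ordered pairs for relation 'contains'; matching pairs in alphabetical order:
(Q, A): Q contains A ✓
(W, A): W contains A ✓
(W, Q): W contains Q ✓
Count: 3.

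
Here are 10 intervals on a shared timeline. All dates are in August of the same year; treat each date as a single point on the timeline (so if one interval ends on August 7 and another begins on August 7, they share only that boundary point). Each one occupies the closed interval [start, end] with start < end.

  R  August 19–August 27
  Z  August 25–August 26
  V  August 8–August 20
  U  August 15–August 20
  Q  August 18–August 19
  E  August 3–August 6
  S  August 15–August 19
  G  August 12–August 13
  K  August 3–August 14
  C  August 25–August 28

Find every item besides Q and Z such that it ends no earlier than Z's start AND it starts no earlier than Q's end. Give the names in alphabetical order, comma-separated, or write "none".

Conditions: its end is no earlier than Z's start (X.end >= August 25) AND its start is no earlier than Q's end (X.start >= August 19).
C: end August 28 >= August 25? ✓; start August 25 >= August 19? ✓ → yes.
E: end August 6 >= August 25? ✗; start August 3 >= August 19? ✗ → no.
G: end August 13 >= August 25? ✗; start August 12 >= August 19? ✗ → no.
K: end August 14 >= August 25? ✗; start August 3 >= August 19? ✗ → no.
R: end August 27 >= August 25? ✓; start August 19 >= August 19? ✓ → yes.
S: end August 19 >= August 25? ✗; start August 15 >= August 19? ✗ → no.
U: end August 20 >= August 25? ✗; start August 15 >= August 19? ✗ → no.
V: end August 20 >= August 25? ✗; start August 8 >= August 19? ✗ → no.
Result: C, R.

C, R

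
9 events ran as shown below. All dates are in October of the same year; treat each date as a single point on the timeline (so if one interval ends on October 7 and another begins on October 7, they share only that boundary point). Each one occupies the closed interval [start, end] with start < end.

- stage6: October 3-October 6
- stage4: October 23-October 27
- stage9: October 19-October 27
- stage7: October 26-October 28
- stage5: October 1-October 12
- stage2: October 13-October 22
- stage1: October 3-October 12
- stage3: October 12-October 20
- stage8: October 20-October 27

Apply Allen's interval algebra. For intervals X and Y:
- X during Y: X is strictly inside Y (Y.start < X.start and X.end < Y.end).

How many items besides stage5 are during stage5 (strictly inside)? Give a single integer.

Target stage5 = [October 1, October 12].
stage1 [October 3, October 12] → finishes → no.
stage2 [October 13, October 22] → after → no.
stage3 [October 12, October 20] → met-by → no.
stage4 [October 23, October 27] → after → no.
stage6 [October 3, October 6] → during → counts.
stage7 [October 26, October 28] → after → no.
stage8 [October 20, October 27] → after → no.
stage9 [October 19, October 27] → after → no.
Total: 1.

1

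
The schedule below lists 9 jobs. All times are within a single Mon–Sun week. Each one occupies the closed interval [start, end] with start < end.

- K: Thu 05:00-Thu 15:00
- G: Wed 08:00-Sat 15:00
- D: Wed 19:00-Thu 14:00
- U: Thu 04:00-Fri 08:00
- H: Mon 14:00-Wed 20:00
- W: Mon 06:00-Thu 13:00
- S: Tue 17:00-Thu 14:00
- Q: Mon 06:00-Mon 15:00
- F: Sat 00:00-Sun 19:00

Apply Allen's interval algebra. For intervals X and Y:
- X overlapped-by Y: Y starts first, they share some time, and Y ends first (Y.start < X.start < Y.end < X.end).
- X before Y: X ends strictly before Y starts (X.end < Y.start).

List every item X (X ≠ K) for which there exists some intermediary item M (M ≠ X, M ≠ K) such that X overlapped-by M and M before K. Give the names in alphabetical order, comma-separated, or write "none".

D, G, H, S

Target K = [Thu 05:00, Thu 15:00].
Intermediaries M with M before K: H, Q.
Via H — items with X overlapped-by H: D, G, S.
Via Q — items with X overlapped-by Q: H.
Union: D, G, H, S.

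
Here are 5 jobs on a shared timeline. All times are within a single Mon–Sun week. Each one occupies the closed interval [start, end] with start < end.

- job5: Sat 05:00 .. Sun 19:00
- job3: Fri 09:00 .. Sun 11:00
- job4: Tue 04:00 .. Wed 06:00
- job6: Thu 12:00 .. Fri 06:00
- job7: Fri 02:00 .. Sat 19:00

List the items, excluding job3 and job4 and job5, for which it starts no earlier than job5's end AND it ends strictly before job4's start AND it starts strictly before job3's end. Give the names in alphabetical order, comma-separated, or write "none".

Conditions: its start is no earlier than job5's end (X.start >= Sun 19:00) AND its end is strictly before job4's start (X.end < Tue 04:00) AND its start is strictly before job3's end (X.start < Sun 11:00).
job6: start Thu 12:00 >= Sun 19:00? ✗; end Fri 06:00 < Tue 04:00? ✗; start Thu 12:00 < Sun 11:00? ✓ → no.
job7: start Fri 02:00 >= Sun 19:00? ✗; end Sat 19:00 < Tue 04:00? ✗; start Fri 02:00 < Sun 11:00? ✓ → no.
Result: none.

none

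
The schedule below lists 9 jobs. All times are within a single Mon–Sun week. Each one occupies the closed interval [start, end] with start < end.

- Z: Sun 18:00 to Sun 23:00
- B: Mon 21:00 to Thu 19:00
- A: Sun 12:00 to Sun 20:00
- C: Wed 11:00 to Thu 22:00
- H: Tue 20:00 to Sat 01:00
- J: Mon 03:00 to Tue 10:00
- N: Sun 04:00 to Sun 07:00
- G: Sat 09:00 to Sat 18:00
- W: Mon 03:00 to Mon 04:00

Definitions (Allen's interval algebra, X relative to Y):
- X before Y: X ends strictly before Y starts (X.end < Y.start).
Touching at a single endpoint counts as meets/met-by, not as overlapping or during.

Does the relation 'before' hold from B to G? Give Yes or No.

Yes

B = [Mon 21:00, Thu 19:00], G = [Sat 09:00, Sat 18:00].
Actual relation of B to G: before.
Asked whether 'before' holds → Yes.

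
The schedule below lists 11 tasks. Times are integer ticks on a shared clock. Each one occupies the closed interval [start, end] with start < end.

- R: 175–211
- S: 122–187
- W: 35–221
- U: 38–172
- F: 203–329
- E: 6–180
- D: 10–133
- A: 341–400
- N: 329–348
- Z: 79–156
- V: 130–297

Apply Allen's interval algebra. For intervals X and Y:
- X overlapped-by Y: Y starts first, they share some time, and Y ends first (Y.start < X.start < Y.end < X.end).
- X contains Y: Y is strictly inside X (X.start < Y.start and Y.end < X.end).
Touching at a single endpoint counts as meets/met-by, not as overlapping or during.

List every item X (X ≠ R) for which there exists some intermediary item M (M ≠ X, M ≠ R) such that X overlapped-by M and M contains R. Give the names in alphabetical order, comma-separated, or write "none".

F, V

Target R = [175, 211].
Intermediaries M with M contains R: V, W.
Via V — items with X overlapped-by V: F.
Via W — items with X overlapped-by W: F, V.
Union: F, V.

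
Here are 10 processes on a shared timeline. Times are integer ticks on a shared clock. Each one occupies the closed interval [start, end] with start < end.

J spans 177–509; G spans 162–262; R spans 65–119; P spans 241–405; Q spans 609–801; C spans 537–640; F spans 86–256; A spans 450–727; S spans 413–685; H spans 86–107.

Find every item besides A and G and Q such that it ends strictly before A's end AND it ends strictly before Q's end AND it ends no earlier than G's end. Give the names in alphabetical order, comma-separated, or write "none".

Conditions: its end is strictly before A's end (X.end < 727) AND its end is strictly before Q's end (X.end < 801) AND its end is no earlier than G's end (X.end >= 262).
C: end 640 < 727? ✓; end 640 < 801? ✓; end 640 >= 262? ✓ → yes.
F: end 256 < 727? ✓; end 256 < 801? ✓; end 256 >= 262? ✗ → no.
H: end 107 < 727? ✓; end 107 < 801? ✓; end 107 >= 262? ✗ → no.
J: end 509 < 727? ✓; end 509 < 801? ✓; end 509 >= 262? ✓ → yes.
P: end 405 < 727? ✓; end 405 < 801? ✓; end 405 >= 262? ✓ → yes.
R: end 119 < 727? ✓; end 119 < 801? ✓; end 119 >= 262? ✗ → no.
S: end 685 < 727? ✓; end 685 < 801? ✓; end 685 >= 262? ✓ → yes.
Result: C, J, P, S.

C, J, P, S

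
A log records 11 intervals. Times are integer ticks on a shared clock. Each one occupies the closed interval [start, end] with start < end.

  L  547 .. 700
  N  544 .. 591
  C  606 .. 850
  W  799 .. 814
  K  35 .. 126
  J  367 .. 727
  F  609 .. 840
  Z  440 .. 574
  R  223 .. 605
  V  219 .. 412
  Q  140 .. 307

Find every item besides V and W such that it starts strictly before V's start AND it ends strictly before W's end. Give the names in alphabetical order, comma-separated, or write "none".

K, Q

Conditions: its start is strictly before V's start (X.start < 219) AND its end is strictly before W's end (X.end < 814).
C: start 606 < 219? ✗; end 850 < 814? ✗ → no.
F: start 609 < 219? ✗; end 840 < 814? ✗ → no.
J: start 367 < 219? ✗; end 727 < 814? ✓ → no.
K: start 35 < 219? ✓; end 126 < 814? ✓ → yes.
L: start 547 < 219? ✗; end 700 < 814? ✓ → no.
N: start 544 < 219? ✗; end 591 < 814? ✓ → no.
Q: start 140 < 219? ✓; end 307 < 814? ✓ → yes.
R: start 223 < 219? ✗; end 605 < 814? ✓ → no.
Z: start 440 < 219? ✗; end 574 < 814? ✓ → no.
Result: K, Q.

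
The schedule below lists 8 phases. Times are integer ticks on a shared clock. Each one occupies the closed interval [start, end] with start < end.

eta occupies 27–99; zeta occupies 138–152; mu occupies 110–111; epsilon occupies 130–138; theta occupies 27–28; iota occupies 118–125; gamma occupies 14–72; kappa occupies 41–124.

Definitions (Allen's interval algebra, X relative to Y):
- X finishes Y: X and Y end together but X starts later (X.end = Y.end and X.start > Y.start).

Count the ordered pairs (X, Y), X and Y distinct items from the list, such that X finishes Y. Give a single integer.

Checking all 56 ordered pairs for relation 'finishes'; matching pairs in alphabetical order:
No pair satisfies it.
Count: 0.

0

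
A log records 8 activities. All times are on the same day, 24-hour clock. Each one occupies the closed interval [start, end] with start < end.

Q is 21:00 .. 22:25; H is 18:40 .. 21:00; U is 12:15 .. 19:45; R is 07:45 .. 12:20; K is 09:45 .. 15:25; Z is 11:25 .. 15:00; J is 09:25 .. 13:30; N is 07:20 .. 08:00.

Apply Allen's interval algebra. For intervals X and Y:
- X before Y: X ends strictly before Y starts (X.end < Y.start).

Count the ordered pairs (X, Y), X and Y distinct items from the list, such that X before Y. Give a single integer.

Checking all 56 ordered pairs for relation 'before'; matching pairs in alphabetical order:
(J, H): J before H ✓
(J, Q): J before Q ✓
(K, H): K before H ✓
(K, Q): K before Q ✓
(N, H): N before H ✓
(N, J): N before J ✓
(N, K): N before K ✓
(N, Q): N before Q ✓
(N, U): N before U ✓
(N, Z): N before Z ✓
(R, H): R before H ✓
(R, Q): R before Q ✓
(U, Q): U before Q ✓
(Z, H): Z before H ✓
(Z, Q): Z before Q ✓
Count: 15.

15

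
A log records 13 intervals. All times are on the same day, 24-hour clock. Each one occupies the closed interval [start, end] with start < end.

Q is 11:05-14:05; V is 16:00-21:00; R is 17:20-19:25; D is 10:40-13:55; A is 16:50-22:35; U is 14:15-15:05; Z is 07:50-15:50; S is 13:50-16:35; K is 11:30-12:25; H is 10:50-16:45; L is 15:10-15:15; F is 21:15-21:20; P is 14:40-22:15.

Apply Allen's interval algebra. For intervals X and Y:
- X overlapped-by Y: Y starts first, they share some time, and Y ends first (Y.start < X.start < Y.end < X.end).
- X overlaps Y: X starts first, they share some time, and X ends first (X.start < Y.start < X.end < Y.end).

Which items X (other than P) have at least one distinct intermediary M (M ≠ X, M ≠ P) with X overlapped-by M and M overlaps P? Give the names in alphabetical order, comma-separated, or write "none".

Target P = [14:40, 22:15].
Intermediaries M with M overlaps P: H, S, U, Z.
Via H — items with X overlapped-by H: V.
Via S — items with X overlapped-by S: V.
Via U — items with X overlapped-by U: none.
Via Z — items with X overlapped-by Z: H, S.
Union: H, S, V.

H, S, V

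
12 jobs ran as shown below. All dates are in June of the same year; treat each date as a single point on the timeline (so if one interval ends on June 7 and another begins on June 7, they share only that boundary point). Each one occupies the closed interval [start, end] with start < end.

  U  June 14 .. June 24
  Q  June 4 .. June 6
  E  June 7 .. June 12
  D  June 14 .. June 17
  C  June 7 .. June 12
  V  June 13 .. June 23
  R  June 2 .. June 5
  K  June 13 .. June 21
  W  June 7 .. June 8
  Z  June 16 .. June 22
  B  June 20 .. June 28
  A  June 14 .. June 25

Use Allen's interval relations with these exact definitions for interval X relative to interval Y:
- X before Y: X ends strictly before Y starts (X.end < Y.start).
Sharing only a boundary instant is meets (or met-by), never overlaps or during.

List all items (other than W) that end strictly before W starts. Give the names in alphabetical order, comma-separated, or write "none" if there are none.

Q, R

Target W = [June 7, June 8].
A [June 14, June 25] → after → no.
B [June 20, June 28] → after → no.
C [June 7, June 12] → started-by → no.
D [June 14, June 17] → after → no.
E [June 7, June 12] → started-by → no.
K [June 13, June 21] → after → no.
Q [June 4, June 6] → before → yes.
R [June 2, June 5] → before → yes.
U [June 14, June 24] → after → no.
V [June 13, June 23] → after → no.
Z [June 16, June 22] → after → no.
Result: Q, R.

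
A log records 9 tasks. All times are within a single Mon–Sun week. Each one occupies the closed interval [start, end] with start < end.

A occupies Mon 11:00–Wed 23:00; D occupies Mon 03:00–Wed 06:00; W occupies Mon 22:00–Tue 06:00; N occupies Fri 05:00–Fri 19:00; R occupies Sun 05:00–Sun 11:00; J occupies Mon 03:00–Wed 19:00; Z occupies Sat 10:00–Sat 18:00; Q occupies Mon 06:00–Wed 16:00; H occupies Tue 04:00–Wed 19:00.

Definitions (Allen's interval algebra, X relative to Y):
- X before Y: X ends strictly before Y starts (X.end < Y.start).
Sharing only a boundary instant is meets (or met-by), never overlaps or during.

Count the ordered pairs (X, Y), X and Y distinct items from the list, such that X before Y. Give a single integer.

21

Checking all 72 ordered pairs for relation 'before'; matching pairs in alphabetical order:
(A, N): A before N ✓
(A, R): A before R ✓
(A, Z): A before Z ✓
(D, N): D before N ✓
(D, R): D before R ✓
(D, Z): D before Z ✓
(H, N): H before N ✓
(H, R): H before R ✓
(H, Z): H before Z ✓
(J, N): J before N ✓
(J, R): J before R ✓
(J, Z): J before Z ✓
(N, R): N before R ✓
(N, Z): N before Z ✓
(Q, N): Q before N ✓
(Q, R): Q before R ✓
(Q, Z): Q before Z ✓
(W, N): W before N ✓
(W, R): W before R ✓
(W, Z): W before Z ✓
(Z, R): Z before R ✓
Count: 21.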